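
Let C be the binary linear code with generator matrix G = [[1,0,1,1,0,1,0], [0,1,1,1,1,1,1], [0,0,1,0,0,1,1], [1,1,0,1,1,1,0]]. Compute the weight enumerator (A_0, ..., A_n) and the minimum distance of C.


Weight distribution: A_0 = 1, A_2 = 2, A_3 = 6, A_4 = 3, A_5 = 2, A_6 = 2. Minimum distance d = 2.

Enumerate all 2^4 = 16 messages m ∈ F_2^4.
For each, compute codeword c = mG in F_2^7, then tally its weight.
  m = 0000 → c = 0000000, weight = 0.
  m = 1000 → c = 1011010, weight = 4.
  m = 0100 → c = 0111111, weight = 6.
  m = 1100 → c = 1100101, weight = 4.
  m = 0010 → c = 0010011, weight = 3.
  m = 1010 → c = 1001001, weight = 3.
  m = 0110 → c = 0101100, weight = 3.
  m = 1110 → c = 1110110, weight = 5.
  m = 0001 → c = 1101110, weight = 5.
  m = 1001 → c = 0110100, weight = 3.
  m = 0101 → c = 1010001, weight = 3.
  m = 1101 → c = 0001011, weight = 3.
  m = 0011 → c = 1111101, weight = 6.
  m = 1011 → c = 0100111, weight = 4.
  m = 0111 → c = 1000010, weight = 2.
  m = 1111 → c = 0011000, weight = 2.
Tally weights:
  weight 0: 1 codewords.
  weight 2: 2 codewords.
  weight 3: 6 codewords.
  weight 4: 3 codewords.
  weight 5: 2 codewords.
  weight 6: 2 codewords.
Minimum distance d = smallest w > 0 with A_w > 0 = 2.
Sanity: Σ A_w = 16 = 2^4 = 16 ✓.


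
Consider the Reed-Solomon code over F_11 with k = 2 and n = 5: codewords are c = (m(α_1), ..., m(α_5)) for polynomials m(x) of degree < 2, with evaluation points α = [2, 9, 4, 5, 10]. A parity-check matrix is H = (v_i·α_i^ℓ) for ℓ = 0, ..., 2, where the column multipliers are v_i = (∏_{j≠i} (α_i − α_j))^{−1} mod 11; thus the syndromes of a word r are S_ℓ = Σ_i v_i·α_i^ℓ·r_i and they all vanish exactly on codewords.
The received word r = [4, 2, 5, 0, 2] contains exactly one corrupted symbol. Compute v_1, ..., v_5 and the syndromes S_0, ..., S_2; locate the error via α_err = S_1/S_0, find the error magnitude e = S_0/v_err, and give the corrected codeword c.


S = (3, 8, 3), error at position 5, error magnitude e = 5, c = [4, 2, 5, 0, 8].

Step 1: column multipliers v_i = (∏_{j≠i}(α_i − α_j))^{−1} mod 11.
  i = 1 (α = 2): (2−9)(2−4)(2−5)(2−10) = (−7)·(−2)·(−3)·(−8) = 336 ≡ 6, so v_1 = 6^{−1} = 2 (mod 11).
  i = 2 (α = 9): (9−2)(9−4)(9−5)(9−10) = 7·5·4·(−1) = −140 ≡ 3, so v_2 = 3^{−1} = 4 (mod 11).
  i = 3 (α = 4): (4−2)(4−9)(4−5)(4−10) = 2·(−5)·(−1)·(−6) = −60 ≡ 6, so v_3 = 6^{−1} = 2 (mod 11).
  i = 4 (α = 5): (5−2)(5−9)(5−4)(5−10) = 3·(−4)·1·(−5) = 60 ≡ 5, so v_4 = 5^{−1} = 9 (mod 11).
  i = 5 (α = 10): (10−2)(10−9)(10−4)(10−5) = 8·1·6·5 = 240 ≡ 9, so v_5 = 9^{−1} = 5 (mod 11).
  v = [2, 4, 2, 9, 5].
Step 2: syndromes of r = [4, 2, 5, 0, 2] (all sums mod 11).
  S_0 = Σ v_i r_i = 2·4 + 4·2 + 2·5 + 9·0 + 5·2 = 36 ≡ 3.
  S_1 = Σ v_i α_i r_i = 2·2·4 + 4·9·2 + 2·4·5 + 9·5·0 + 5·10·2 = 228 ≡ 8.
  α_i^2 mod 11 = [4, 4, 5, 3, 1].
  S_2 = Σ v_i α_i^2 r_i = 2·4·4 + 4·4·2 + 2·5·5 + 9·3·0 + 5·1·2 = 124 ≡ 3.
  S = (3, 8, 3) ≠ 0, so r is not a codeword (an error is present).
Step 3: locate the error. For a single error e at position i, S_ℓ = v_i·e·α_i^ℓ, so α_err = S_1/S_0.
  S_0^{−1} = 3^{−1} = 4 (mod 11), so α_err = 8·4 = 32 ≡ 10 = α_5. Error position i = 5.
  Consistency check: S_2/S_1 = 3·7 = 21 ≡ 10 = α_err ✓ (single-error assumption holds).
Step 4: error magnitude e = S_0/v_5 = S_0·∏_{j≠5}(α_5 − α_j) = 3·9 = 27 ≡ 5 (mod 11).
Step 5: correct position 5: c_5 = r_5 − e = 2 − 5 ≡ 8 (mod 11). Hence c = [4, 2, 5, 0, 8].
  Check: interpolating c through the α_i gives m(x) = 3 + 6·x (degree < 2) with m(α_i) = c_i for every i, so c is indeed a codeword.


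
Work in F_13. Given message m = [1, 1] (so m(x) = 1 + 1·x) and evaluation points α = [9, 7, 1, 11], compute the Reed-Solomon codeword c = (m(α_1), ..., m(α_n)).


c = [10, 8, 2, 12]

Message polynomial: m(x) = 1 + 1·x (mod 13).
For each evaluation point α_i, compute m(α_i) mod 13:
  α_1 = 9: Horner steps 1 → 10, so m(9) = 10.
  α_2 = 7: Horner steps 1 → 8, so m(7) = 8.
  α_3 = 1: Horner steps 1 → 2, so m(1) = 2.
  α_4 = 11: Horner steps 1 → 12, so m(11) = 12.
Codeword c = [10, 8, 2, 12] ∈ F_13^4.


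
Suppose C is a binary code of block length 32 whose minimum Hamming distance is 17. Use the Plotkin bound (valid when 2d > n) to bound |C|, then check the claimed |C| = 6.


Plotkin bound M ≤ 16; given |C| = 6 ≤ bound (satisfied).

Check applicability: 2d = 34, n = 32.
2d − n = 2 > 0, so Plotkin applies.
Compute d/(2d−n) = 17/2 ≈ 8.5000.
⌊d/(2d−n)⌋ = 8.
Plotkin bound: M ≤ 2·8 = 16.
Given |C| = 6, check: satisfied.
This |C| is below the Plotkin bound.


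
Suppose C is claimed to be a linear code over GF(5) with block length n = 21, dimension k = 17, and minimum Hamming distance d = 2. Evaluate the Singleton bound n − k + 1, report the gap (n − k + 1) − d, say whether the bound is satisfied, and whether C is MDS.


Singleton RHS = n − k + 1 = 5, slack = 3, bound satisfied, not MDS.

Singleton bound: d ≤ n − k + 1.
Here n = 21, k = 17, so n − k + 1 = 5.
Given d = 2, check d ≤ 5: YES.
Slack = (n − k + 1) − d = 3.
The code is NOT MDS (slack = 3 > 0).
Description: the claimed parameters are [21, 17, 2]_5; such a code would be non-MDS.


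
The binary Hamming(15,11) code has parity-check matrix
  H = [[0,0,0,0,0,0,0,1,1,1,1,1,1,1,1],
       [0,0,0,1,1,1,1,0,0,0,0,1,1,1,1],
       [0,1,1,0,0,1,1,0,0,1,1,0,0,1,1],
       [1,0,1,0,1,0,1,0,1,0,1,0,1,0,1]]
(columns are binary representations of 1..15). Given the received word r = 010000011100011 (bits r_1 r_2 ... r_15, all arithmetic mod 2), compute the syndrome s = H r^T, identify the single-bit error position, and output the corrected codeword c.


s = (1, 0, 0, 0)^T, error position = 8, corrected codeword c = 010000001100011

Compute s = H r^T mod 2 one row at a time:
  s_1 = 1 + 1 + 1 + 0 + 0 + 0 + 1 + 1 = 5 ≡ 1 (mod 2).
  s_2 = 0 + 0 + 0 + 0 + 0 + 0 + 1 + 1 = 2 ≡ 0 (mod 2).
  s_3 = 1 + 0 + 0 + 0 + 1 + 0 + 1 + 1 = 4 ≡ 0 (mod 2).
  s_4 = 0 + 0 + 0 + 0 + 1 + 0 + 0 + 1 = 2 ≡ 0 (mod 2).
s = (1, 0, 0, 0)^T — this equals column 8 of H (binary 1000), so error is at position 8.
Correct: flip bit 8 of r = 010000011100011 to get c = 010000001100011.


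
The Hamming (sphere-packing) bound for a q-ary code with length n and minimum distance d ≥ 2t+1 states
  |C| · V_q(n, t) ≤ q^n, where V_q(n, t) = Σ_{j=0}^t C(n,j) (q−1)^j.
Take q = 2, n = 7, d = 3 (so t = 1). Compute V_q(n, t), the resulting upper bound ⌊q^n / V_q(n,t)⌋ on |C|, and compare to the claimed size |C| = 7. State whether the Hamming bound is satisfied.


V_q(n, t) = 8, q^n = 128, Hamming bound = 16, |C| = 7 ≤ bound (satisfied).

Step 1: Compute V_q(n, t) = Σ_{j=0}^1 C(n, j) (q−1)^j.
  j = 0: C(7,0)·(1)^0 = 1·1 = 1.
  j = 1: C(7,1)·(1)^1 = 7·1 = 7.
  V_q(n, t) = 1 + 7 = 8.
Step 2: q^n = 2^7 = 128.
Step 3: Hamming bound ⌊q^n / V_q(n,t)⌋ = ⌊128/8⌋ = 16.
Step 4: Compare |C| = 7 to 16: satisfied.
The claimed |C| lies below the Hamming bound.


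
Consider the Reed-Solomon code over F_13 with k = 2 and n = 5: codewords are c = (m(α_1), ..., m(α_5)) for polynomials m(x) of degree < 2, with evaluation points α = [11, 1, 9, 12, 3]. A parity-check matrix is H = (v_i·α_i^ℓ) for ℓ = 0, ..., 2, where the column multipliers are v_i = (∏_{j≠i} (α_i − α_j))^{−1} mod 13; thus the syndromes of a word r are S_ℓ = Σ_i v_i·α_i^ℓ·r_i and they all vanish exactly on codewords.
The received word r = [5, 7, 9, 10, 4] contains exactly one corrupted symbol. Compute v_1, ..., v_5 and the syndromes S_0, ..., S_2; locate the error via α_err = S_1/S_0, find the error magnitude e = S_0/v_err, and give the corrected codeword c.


S = (7, 11, 8), error at position 3, error magnitude e = 1, c = [5, 7, 8, 10, 4].

Step 1: column multipliers v_i = (∏_{j≠i}(α_i − α_j))^{−1} mod 13.
  i = 1 (α = 11): (11−1)(11−9)(11−12)(11−3) = 10·2·(−1)·8 = −160 ≡ 9, so v_1 = 9^{−1} = 3 (mod 13).
  i = 2 (α = 1): (1−11)(1−9)(1−12)(1−3) = (−10)·(−8)·(−11)·(−2) = 1760 ≡ 5, so v_2 = 5^{−1} = 8 (mod 13).
  i = 3 (α = 9): (9−11)(9−1)(9−12)(9−3) = (−2)·8·(−3)·6 = 288 ≡ 2, so v_3 = 2^{−1} = 7 (mod 13).
  i = 4 (α = 12): (12−11)(12−1)(12−9)(12−3) = 1·11·3·9 = 297 ≡ 11, so v_4 = 11^{−1} = 6 (mod 13).
  i = 5 (α = 3): (3−11)(3−1)(3−9)(3−12) = (−8)·2·(−6)·(−9) = −864 ≡ 7, so v_5 = 7^{−1} = 2 (mod 13).
  v = [3, 8, 7, 6, 2].
Step 2: syndromes of r = [5, 7, 9, 10, 4] (all sums mod 13).
  S_0 = Σ v_i r_i = 3·5 + 8·7 + 7·9 + 6·10 + 2·4 = 202 ≡ 7.
  S_1 = Σ v_i α_i r_i = 3·11·5 + 8·1·7 + 7·9·9 + 6·12·10 + 2·3·4 = 1532 ≡ 11.
  α_i^2 mod 13 = [4, 1, 3, 1, 9].
  S_2 = Σ v_i α_i^2 r_i = 3·4·5 + 8·1·7 + 7·3·9 + 6·1·10 + 2·9·4 = 437 ≡ 8.
  S = (7, 11, 8) ≠ 0, so r is not a codeword (an error is present).
Step 3: locate the error. For a single error e at position i, S_ℓ = v_i·e·α_i^ℓ, so α_err = S_1/S_0.
  S_0^{−1} = 7^{−1} = 2 (mod 13), so α_err = 11·2 = 22 ≡ 9 = α_3. Error position i = 3.
  Consistency check: S_2/S_1 = 8·6 = 48 ≡ 9 = α_err ✓ (single-error assumption holds).
Step 4: error magnitude e = S_0/v_3 = S_0·∏_{j≠3}(α_3 − α_j) = 7·2 = 14 ≡ 1 (mod 13).
Step 5: correct position 3: c_3 = r_3 − e = 9 − 1 ≡ 8 (mod 13). Hence c = [5, 7, 8, 10, 4].
  Check: interpolating c through the α_i gives m(x) = 2 + 5·x (degree < 2) with m(α_i) = c_i for every i, so c is indeed a codeword.


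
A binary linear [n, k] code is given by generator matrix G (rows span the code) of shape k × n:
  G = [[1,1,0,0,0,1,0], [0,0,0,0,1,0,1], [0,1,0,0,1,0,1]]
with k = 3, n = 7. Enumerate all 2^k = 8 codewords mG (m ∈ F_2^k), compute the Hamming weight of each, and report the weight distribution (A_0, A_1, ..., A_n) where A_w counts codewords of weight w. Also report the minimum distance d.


Weight distribution: A_0 = 1, A_1 = 1, A_2 = 2, A_3 = 2, A_4 = 1, A_5 = 1. Minimum distance d = 1.

Enumerate all 2^3 = 8 messages m ∈ F_2^3.
For each, compute codeword c = mG in F_2^7, then tally its weight.
  m = 000 → c = 0000000, weight = 0.
  m = 100 → c = 1100010, weight = 3.
  m = 010 → c = 0000101, weight = 2.
  m = 110 → c = 1100111, weight = 5.
  m = 001 → c = 0100101, weight = 3.
  m = 101 → c = 1000111, weight = 4.
  m = 011 → c = 0100000, weight = 1.
  m = 111 → c = 1000010, weight = 2.
Tally weights:
  weight 0: 1 codewords.
  weight 1: 1 codewords.
  weight 2: 2 codewords.
  weight 3: 2 codewords.
  weight 4: 1 codewords.
  weight 5: 1 codewords.
Minimum distance d = smallest w > 0 with A_w > 0 = 1.
Sanity: Σ A_w = 8 = 2^3 = 8 ✓.


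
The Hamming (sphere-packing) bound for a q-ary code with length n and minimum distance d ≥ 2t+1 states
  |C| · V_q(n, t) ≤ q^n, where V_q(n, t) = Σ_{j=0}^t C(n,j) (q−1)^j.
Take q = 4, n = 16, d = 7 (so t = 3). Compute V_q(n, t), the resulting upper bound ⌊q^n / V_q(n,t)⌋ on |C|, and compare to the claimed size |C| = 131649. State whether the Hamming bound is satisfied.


V_q(n, t) = 16249, q^n = 4294967296, Hamming bound = 264321, |C| = 131649 ≤ bound (satisfied).

Step 1: Compute V_q(n, t) = Σ_{j=0}^3 C(n, j) (q−1)^j.
  j = 0: C(16,0)·(3)^0 = 1·1 = 1.
  j = 1: C(16,1)·(3)^1 = 16·3 = 48.
  j = 2: C(16,2)·(3)^2 = 120·9 = 1080.
  j = 3: C(16,3)·(3)^3 = 560·27 = 15120.
  V_q(n, t) = 1 + 48 + 1080 + 15120 = 16249.
Step 2: q^n = 4^16 = 4294967296.
Step 3: Hamming bound ⌊q^n / V_q(n,t)⌋ = ⌊4294967296/16249⌋ = 264321.
Step 4: Compare |C| = 131649 to 264321: satisfied.
The claimed |C| lies below the Hamming bound.


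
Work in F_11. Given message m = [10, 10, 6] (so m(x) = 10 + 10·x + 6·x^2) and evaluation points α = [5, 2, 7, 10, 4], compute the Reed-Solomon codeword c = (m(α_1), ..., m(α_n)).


c = [1, 10, 0, 6, 3]

Message polynomial: m(x) = 10 + 10·x + 6·x^2 (mod 11).
For each evaluation point α_i, compute m(α_i) mod 11:
  α_1 = 5: Horner steps 6 → 7 → 1, so m(5) = 1.
  α_2 = 2: Horner steps 6 → 0 → 10, so m(2) = 10.
  α_3 = 7: Horner steps 6 → 8 → 0, so m(7) = 0.
  α_4 = 10: Horner steps 6 → 4 → 6, so m(10) = 6.
  α_5 = 4: Horner steps 6 → 1 → 3, so m(4) = 3.
Codeword c = [1, 10, 0, 6, 3] ∈ F_11^5.


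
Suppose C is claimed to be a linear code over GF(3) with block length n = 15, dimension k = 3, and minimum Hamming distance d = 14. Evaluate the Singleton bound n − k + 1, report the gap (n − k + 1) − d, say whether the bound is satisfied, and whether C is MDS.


Singleton RHS = n − k + 1 = 13, slack = -1, bound violated (no such code; not MDS).

Singleton bound: d ≤ n − k + 1.
Here n = 15, k = 3, so n − k + 1 = 13.
Given d = 14, check d ≤ 13: NO.
Slack = (n − k + 1) − d = -1.
The slack is negative: d = 14 exceeds n − k + 1 = 13 by 1, so the Singleton bound is violated and no linear [15, 3, 14]_3 code can exist. In particular it is not MDS (MDS requires d = n − k + 1 exactly).
Description: the claimed parameters are [15, 3, 14]_3; such a code would be impossible (violates the Singleton bound).


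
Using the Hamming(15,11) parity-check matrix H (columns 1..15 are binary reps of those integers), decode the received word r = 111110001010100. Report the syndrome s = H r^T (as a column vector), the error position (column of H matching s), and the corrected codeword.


s = (1, 1, 1, 0)^T, error position = 14, corrected codeword c = 111110001010110

Compute s = H r^T mod 2 one row at a time:
  s_1 = 0 + 1 + 0 + 1 + 0 + 1 + 0 + 0 = 3 ≡ 1 (mod 2).
  s_2 = 1 + 1 + 0 + 0 + 0 + 1 + 0 + 0 = 3 ≡ 1 (mod 2).
  s_3 = 1 + 1 + 0 + 0 + 0 + 1 + 0 + 0 = 3 ≡ 1 (mod 2).
  s_4 = 1 + 1 + 1 + 0 + 1 + 1 + 1 + 0 = 6 ≡ 0 (mod 2).
s = (1, 1, 1, 0)^T — this equals column 14 of H (binary 1110), so error is at position 14.
Correct: flip bit 14 of r = 111110001010100 to get c = 111110001010110.


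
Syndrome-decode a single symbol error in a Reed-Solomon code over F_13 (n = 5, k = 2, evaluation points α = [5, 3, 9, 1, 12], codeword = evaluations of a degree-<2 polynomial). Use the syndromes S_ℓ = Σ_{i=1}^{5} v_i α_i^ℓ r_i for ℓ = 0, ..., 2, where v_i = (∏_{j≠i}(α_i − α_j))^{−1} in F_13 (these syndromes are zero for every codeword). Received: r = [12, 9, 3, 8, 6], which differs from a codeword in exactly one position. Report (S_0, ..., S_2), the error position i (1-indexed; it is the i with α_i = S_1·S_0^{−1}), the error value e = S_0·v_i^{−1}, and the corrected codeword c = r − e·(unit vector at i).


S = (5, 2, 6), error at position 2, error magnitude e = 12, c = [12, 10, 3, 8, 6].

Step 1: column multipliers v_i = (∏_{j≠i}(α_i − α_j))^{−1} mod 13.
  i = 1 (α = 5): (5−3)(5−9)(5−1)(5−12) = 2·(−4)·4·(−7) = 224 ≡ 3, so v_1 = 3^{−1} = 9 (mod 13).
  i = 2 (α = 3): (3−5)(3−9)(3−1)(3−12) = (−2)·(−6)·2·(−9) = −216 ≡ 5, so v_2 = 5^{−1} = 8 (mod 13).
  i = 3 (α = 9): (9−5)(9−3)(9−1)(9−12) = 4·6·8·(−3) = −576 ≡ 9, so v_3 = 9^{−1} = 3 (mod 13).
  i = 4 (α = 1): (1−5)(1−3)(1−9)(1−12) = (−4)·(−2)·(−8)·(−11) = 704 ≡ 2, so v_4 = 2^{−1} = 7 (mod 13).
  i = 5 (α = 12): (12−5)(12−3)(12−9)(12−1) = 7·9·3·11 = 2079 ≡ 12, so v_5 = 12^{−1} = 12 (mod 13).
  v = [9, 8, 3, 7, 12].
Step 2: syndromes of r = [12, 9, 3, 8, 6] (all sums mod 13).
  S_0 = Σ v_i r_i = 9·12 + 8·9 + 3·3 + 7·8 + 12·6 = 317 ≡ 5.
  S_1 = Σ v_i α_i r_i = 9·5·12 + 8·3·9 + 3·9·3 + 7·1·8 + 12·12·6 = 1757 ≡ 2.
  α_i^2 mod 13 = [12, 9, 3, 1, 1].
  S_2 = Σ v_i α_i^2 r_i = 9·12·12 + 8·9·9 + 3·3·3 + 7·1·8 + 12·1·6 = 2099 ≡ 6.
  S = (5, 2, 6) ≠ 0, so r is not a codeword (an error is present).
Step 3: locate the error. For a single error e at position i, S_ℓ = v_i·e·α_i^ℓ, so α_err = S_1/S_0.
  S_0^{−1} = 5^{−1} = 8 (mod 13), so α_err = 2·8 = 16 ≡ 3 = α_2. Error position i = 2.
  Consistency check: S_2/S_1 = 6·7 = 42 ≡ 3 = α_err ✓ (single-error assumption holds).
Step 4: error magnitude e = S_0/v_2 = S_0·∏_{j≠2}(α_2 − α_j) = 5·5 = 25 ≡ 12 (mod 13).
Step 5: correct position 2: c_2 = r_2 − e = 9 − 12 ≡ 10 (mod 13). Hence c = [12, 10, 3, 8, 6].
  Check: interpolating c through the α_i gives m(x) = 7 + 1·x (degree < 2) with m(α_i) = c_i for every i, so c is indeed a codeword.


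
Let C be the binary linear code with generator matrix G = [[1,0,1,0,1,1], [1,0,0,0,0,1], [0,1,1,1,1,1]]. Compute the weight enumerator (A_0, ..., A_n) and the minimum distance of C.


Weight distribution: A_0 = 1, A_2 = 2, A_3 = 2, A_4 = 1, A_5 = 2. Minimum distance d = 2.

Enumerate all 2^3 = 8 messages m ∈ F_2^3.
For each, compute codeword c = mG in F_2^6, then tally its weight.
  m = 000 → c = 000000, weight = 0.
  m = 100 → c = 101011, weight = 4.
  m = 010 → c = 100001, weight = 2.
  m = 110 → c = 001010, weight = 2.
  m = 001 → c = 011111, weight = 5.
  m = 101 → c = 110100, weight = 3.
  m = 011 → c = 111110, weight = 5.
  m = 111 → c = 010101, weight = 3.
Tally weights:
  weight 0: 1 codewords.
  weight 2: 2 codewords.
  weight 3: 2 codewords.
  weight 4: 1 codewords.
  weight 5: 2 codewords.
Minimum distance d = smallest w > 0 with A_w > 0 = 2.
Sanity: Σ A_w = 8 = 2^3 = 8 ✓.


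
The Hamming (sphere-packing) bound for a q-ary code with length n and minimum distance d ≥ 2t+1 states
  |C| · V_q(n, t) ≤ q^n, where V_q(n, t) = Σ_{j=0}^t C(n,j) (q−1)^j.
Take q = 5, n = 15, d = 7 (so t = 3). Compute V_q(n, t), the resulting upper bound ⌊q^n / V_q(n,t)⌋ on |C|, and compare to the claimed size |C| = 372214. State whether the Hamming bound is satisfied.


V_q(n, t) = 30861, q^n = 30517578125, Hamming bound = 988871, |C| = 372214 ≤ bound (satisfied).

Step 1: Compute V_q(n, t) = Σ_{j=0}^3 C(n, j) (q−1)^j.
  j = 0: C(15,0)·(4)^0 = 1·1 = 1.
  j = 1: C(15,1)·(4)^1 = 15·4 = 60.
  j = 2: C(15,2)·(4)^2 = 105·16 = 1680.
  j = 3: C(15,3)·(4)^3 = 455·64 = 29120.
  V_q(n, t) = 1 + 60 + 1680 + 29120 = 30861.
Step 2: q^n = 5^15 = 30517578125.
Step 3: Hamming bound ⌊q^n / V_q(n,t)⌋ = ⌊30517578125/30861⌋ = 988871.
Step 4: Compare |C| = 372214 to 988871: satisfied.
The claimed |C| lies below the Hamming bound.


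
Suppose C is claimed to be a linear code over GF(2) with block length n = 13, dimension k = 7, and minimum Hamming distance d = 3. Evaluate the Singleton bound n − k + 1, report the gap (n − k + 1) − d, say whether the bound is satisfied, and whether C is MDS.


Singleton RHS = n − k + 1 = 7, slack = 4, bound satisfied, not MDS.

Singleton bound: d ≤ n − k + 1.
Here n = 13, k = 7, so n − k + 1 = 7.
Given d = 3, check d ≤ 7: YES.
Slack = (n − k + 1) − d = 4.
The code is NOT MDS (slack = 4 > 0).
Description: the claimed parameters are [13, 7, 3]_2; such a code would be non-MDS.


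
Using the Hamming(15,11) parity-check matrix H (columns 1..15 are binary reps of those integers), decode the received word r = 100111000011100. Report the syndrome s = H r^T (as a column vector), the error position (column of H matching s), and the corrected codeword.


s = (1, 1, 0, 0)^T, error position = 12, corrected codeword c = 100111000010100

Compute s = H r^T mod 2 one row at a time:
  s_1 = 0 + 0 + 0 + 1 + 1 + 1 + 0 + 0 = 3 ≡ 1 (mod 2).
  s_2 = 1 + 1 + 1 + 0 + 1 + 1 + 0 + 0 = 5 ≡ 1 (mod 2).
  s_3 = 0 + 0 + 1 + 0 + 0 + 1 + 0 + 0 = 2 ≡ 0 (mod 2).
  s_4 = 1 + 0 + 1 + 0 + 0 + 1 + 1 + 0 = 4 ≡ 0 (mod 2).
s = (1, 1, 0, 0)^T — this equals column 12 of H (binary 1100), so error is at position 12.
Correct: flip bit 12 of r = 100111000011100 to get c = 100111000010100.


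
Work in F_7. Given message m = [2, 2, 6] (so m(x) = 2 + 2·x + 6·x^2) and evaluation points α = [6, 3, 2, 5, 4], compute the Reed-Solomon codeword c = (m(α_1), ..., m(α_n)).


c = [6, 6, 2, 1, 1]

Message polynomial: m(x) = 2 + 2·x + 6·x^2 (mod 7).
For each evaluation point α_i, compute m(α_i) mod 7:
  α_1 = 6: Horner steps 6 → 3 → 6, so m(6) = 6.
  α_2 = 3: Horner steps 6 → 6 → 6, so m(3) = 6.
  α_3 = 2: Horner steps 6 → 0 → 2, so m(2) = 2.
  α_4 = 5: Horner steps 6 → 4 → 1, so m(5) = 1.
  α_5 = 4: Horner steps 6 → 5 → 1, so m(4) = 1.
Codeword c = [6, 6, 2, 1, 1] ∈ F_7^5.


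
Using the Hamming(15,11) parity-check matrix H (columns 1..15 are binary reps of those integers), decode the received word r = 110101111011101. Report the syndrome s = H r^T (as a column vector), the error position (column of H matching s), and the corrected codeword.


s = (0, 0, 1, 0)^T, error position = 2, corrected codeword c = 100101111011101

Compute s = H r^T mod 2 one row at a time:
  s_1 = 1 + 1 + 0 + 1 + 1 + 1 + 0 + 1 = 6 ≡ 0 (mod 2).
  s_2 = 1 + 0 + 1 + 1 + 1 + 1 + 0 + 1 = 6 ≡ 0 (mod 2).
  s_3 = 1 + 0 + 1 + 1 + 0 + 1 + 0 + 1 = 5 ≡ 1 (mod 2).
  s_4 = 1 + 0 + 0 + 1 + 1 + 1 + 1 + 1 = 6 ≡ 0 (mod 2).
s = (0, 0, 1, 0)^T — this equals column 2 of H (binary 0010), so error is at position 2.
Correct: flip bit 2 of r = 110101111011101 to get c = 100101111011101.


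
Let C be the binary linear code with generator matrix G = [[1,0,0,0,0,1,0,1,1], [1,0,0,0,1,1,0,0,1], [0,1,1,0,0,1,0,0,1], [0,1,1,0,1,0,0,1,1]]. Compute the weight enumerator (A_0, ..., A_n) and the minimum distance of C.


Weight distribution: A_0 = 1, A_1 = 1, A_2 = 1, A_3 = 4, A_4 = 5, A_5 = 3, A_6 = 1. Minimum distance d = 1.

Enumerate all 2^4 = 16 messages m ∈ F_2^4.
For each, compute codeword c = mG in F_2^9, then tally its weight.
  m = 0000 → c = 000000000, weight = 0.
  m = 1000 → c = 100001011, weight = 4.
  m = 0100 → c = 100011001, weight = 4.
  m = 1100 → c = 000010010, weight = 2.
  m = 0010 → c = 011001001, weight = 4.
  m = 1010 → c = 111000010, weight = 4.
  m = 0110 → c = 111010000, weight = 4.
  m = 1110 → c = 011011011, weight = 6.
  m = 0001 → c = 011010011, weight = 5.
  m = 1001 → c = 111011000, weight = 5.
  m = 0101 → c = 111001010, weight = 5.
  m = 1101 → c = 011000001, weight = 3.
  m = 0011 → c = 000011010, weight = 3.
  m = 1011 → c = 100010001, weight = 3.
  m = 0111 → c = 100000011, weight = 3.
  m = 1111 → c = 000001000, weight = 1.
Tally weights:
  weight 0: 1 codewords.
  weight 1: 1 codewords.
  weight 2: 1 codewords.
  weight 3: 4 codewords.
  weight 4: 5 codewords.
  weight 5: 3 codewords.
  weight 6: 1 codewords.
Minimum distance d = smallest w > 0 with A_w > 0 = 1.
Sanity: Σ A_w = 16 = 2^4 = 16 ✓.


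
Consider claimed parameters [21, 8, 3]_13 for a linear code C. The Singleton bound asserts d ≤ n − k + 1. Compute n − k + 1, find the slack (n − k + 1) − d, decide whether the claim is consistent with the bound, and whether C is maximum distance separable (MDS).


Singleton RHS = n − k + 1 = 14, slack = 11, bound satisfied, not MDS.

Singleton bound: d ≤ n − k + 1.
Here n = 21, k = 8, so n − k + 1 = 14.
Given d = 3, check d ≤ 14: YES.
Slack = (n − k + 1) − d = 11.
The code is NOT MDS (slack = 11 > 0).
Description: the claimed parameters are [21, 8, 3]_13; such a code would be non-MDS.


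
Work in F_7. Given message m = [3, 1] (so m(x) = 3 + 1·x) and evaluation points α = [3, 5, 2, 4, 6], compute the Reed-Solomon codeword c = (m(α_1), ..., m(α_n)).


c = [6, 1, 5, 0, 2]

Message polynomial: m(x) = 3 + 1·x (mod 7).
For each evaluation point α_i, compute m(α_i) mod 7:
  α_1 = 3: Horner steps 1 → 6, so m(3) = 6.
  α_2 = 5: Horner steps 1 → 1, so m(5) = 1.
  α_3 = 2: Horner steps 1 → 5, so m(2) = 5.
  α_4 = 4: Horner steps 1 → 0, so m(4) = 0.
  α_5 = 6: Horner steps 1 → 2, so m(6) = 2.
Codeword c = [6, 1, 5, 0, 2] ∈ F_7^5.


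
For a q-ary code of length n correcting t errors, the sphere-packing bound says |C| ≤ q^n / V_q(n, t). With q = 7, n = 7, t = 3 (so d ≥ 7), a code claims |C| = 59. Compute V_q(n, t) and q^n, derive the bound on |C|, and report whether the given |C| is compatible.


V_q(n, t) = 8359, q^n = 823543, Hamming bound = 98, |C| = 59 ≤ bound (satisfied).

Step 1: Compute V_q(n, t) = Σ_{j=0}^3 C(n, j) (q−1)^j.
  j = 0: C(7,0)·(6)^0 = 1·1 = 1.
  j = 1: C(7,1)·(6)^1 = 7·6 = 42.
  j = 2: C(7,2)·(6)^2 = 21·36 = 756.
  j = 3: C(7,3)·(6)^3 = 35·216 = 7560.
  V_q(n, t) = 1 + 42 + 756 + 7560 = 8359.
Step 2: q^n = 7^7 = 823543.
Step 3: Hamming bound ⌊q^n / V_q(n,t)⌋ = ⌊823543/8359⌋ = 98.
Step 4: Compare |C| = 59 to 98: satisfied.
The claimed |C| lies below the Hamming bound.


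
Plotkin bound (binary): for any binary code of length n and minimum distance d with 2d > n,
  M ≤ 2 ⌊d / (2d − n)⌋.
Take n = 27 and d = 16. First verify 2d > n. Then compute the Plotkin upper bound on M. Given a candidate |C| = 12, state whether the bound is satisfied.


Plotkin bound M ≤ 6; given |C| = 12 > bound (violated).

Check applicability: 2d = 32, n = 27.
2d − n = 5 > 0, so Plotkin applies.
Compute d/(2d−n) = 16/5 ≈ 3.2000.
⌊d/(2d−n)⌋ = 3.
Plotkin bound: M ≤ 2·3 = 6.
Given |C| = 12, check: VIOLATED.
This |C| is above the Plotkin bound, so no binary code with n = 27, d = 16 and 12 codewords exists.


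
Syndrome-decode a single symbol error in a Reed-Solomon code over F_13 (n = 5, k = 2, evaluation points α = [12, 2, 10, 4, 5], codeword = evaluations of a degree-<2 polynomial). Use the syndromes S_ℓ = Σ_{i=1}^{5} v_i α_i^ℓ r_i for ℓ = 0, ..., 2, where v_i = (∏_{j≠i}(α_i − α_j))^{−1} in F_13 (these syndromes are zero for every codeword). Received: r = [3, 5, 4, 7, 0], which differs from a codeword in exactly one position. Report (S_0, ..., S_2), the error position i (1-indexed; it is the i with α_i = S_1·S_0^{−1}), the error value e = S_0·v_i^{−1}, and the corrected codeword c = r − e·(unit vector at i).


S = (3, 6, 12), error at position 2, error magnitude e = 10, c = [3, 8, 4, 7, 0].

Step 1: column multipliers v_i = (∏_{j≠i}(α_i − α_j))^{−1} mod 13.
  i = 1 (α = 12): (12−2)(12−10)(12−4)(12−5) = 10·2·8·7 = 1120 ≡ 2, so v_1 = 2^{−1} = 7 (mod 13).
  i = 2 (α = 2): (2−12)(2−10)(2−4)(2−5) = (−10)·(−8)·(−2)·(−3) = 480 ≡ 12, so v_2 = 12^{−1} = 12 (mod 13).
  i = 3 (α = 10): (10−12)(10−2)(10−4)(10−5) = (−2)·8·6·5 = −480 ≡ 1, so v_3 = 1^{−1} = 1 (mod 13).
  i = 4 (α = 4): (4−12)(4−2)(4−10)(4−5) = (−8)·2·(−6)·(−1) = −96 ≡ 8, so v_4 = 8^{−1} = 5 (mod 13).
  i = 5 (α = 5): (5−12)(5−2)(5−10)(5−4) = (−7)·3·(−5)·1 = 105 ≡ 1, so v_5 = 1^{−1} = 1 (mod 13).
  v = [7, 12, 1, 5, 1].
Step 2: syndromes of r = [3, 5, 4, 7, 0] (all sums mod 13).
  S_0 = Σ v_i r_i = 7·3 + 12·5 + 1·4 + 5·7 + 1·0 = 120 ≡ 3.
  S_1 = Σ v_i α_i r_i = 7·12·3 + 12·2·5 + 1·10·4 + 5·4·7 + 1·5·0 = 552 ≡ 6.
  α_i^2 mod 13 = [1, 4, 9, 3, 12].
  S_2 = Σ v_i α_i^2 r_i = 7·1·3 + 12·4·5 + 1·9·4 + 5·3·7 + 1·12·0 = 402 ≡ 12.
  S = (3, 6, 12) ≠ 0, so r is not a codeword (an error is present).
Step 3: locate the error. For a single error e at position i, S_ℓ = v_i·e·α_i^ℓ, so α_err = S_1/S_0.
  S_0^{−1} = 3^{−1} = 9 (mod 13), so α_err = 6·9 = 54 ≡ 2 = α_2. Error position i = 2.
  Consistency check: S_2/S_1 = 12·11 = 132 ≡ 2 = α_err ✓ (single-error assumption holds).
Step 4: error magnitude e = S_0/v_2 = S_0·∏_{j≠2}(α_2 − α_j) = 3·12 = 36 ≡ 10 (mod 13).
Step 5: correct position 2: c_2 = r_2 − e = 5 − 10 ≡ 8 (mod 13). Hence c = [3, 8, 4, 7, 0].
  Check: interpolating c through the α_i gives m(x) = 9 + 6·x (degree < 2) with m(α_i) = c_i for every i, so c is indeed a codeword.


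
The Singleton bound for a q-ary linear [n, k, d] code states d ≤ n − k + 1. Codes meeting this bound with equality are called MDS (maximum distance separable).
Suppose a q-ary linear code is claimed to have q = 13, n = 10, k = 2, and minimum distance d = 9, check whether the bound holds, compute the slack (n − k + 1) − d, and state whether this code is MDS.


Singleton RHS = n − k + 1 = 9, slack = 0, bound satisfied, MDS.

Singleton bound: d ≤ n − k + 1.
Here n = 10, k = 2, so n − k + 1 = 9.
Given d = 9, check d ≤ 9: YES.
Slack = (n − k + 1) − d = 0.
The code is MDS (slack = 0).
Description: the claimed parameters are [10, 2, 9]_13; such a code would be MDS (meets Singleton bound).


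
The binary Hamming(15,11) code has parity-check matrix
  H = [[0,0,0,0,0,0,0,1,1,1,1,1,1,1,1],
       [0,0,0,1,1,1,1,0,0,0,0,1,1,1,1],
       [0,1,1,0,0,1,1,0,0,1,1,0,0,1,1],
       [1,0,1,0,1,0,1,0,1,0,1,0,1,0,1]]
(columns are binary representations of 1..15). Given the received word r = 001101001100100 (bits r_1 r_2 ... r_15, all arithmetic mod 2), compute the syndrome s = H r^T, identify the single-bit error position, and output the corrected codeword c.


s = (1, 1, 1, 1)^T, error position = 15, corrected codeword c = 001101001100101

Compute s = H r^T mod 2 one row at a time:
  s_1 = 0 + 1 + 1 + 0 + 0 + 1 + 0 + 0 = 3 ≡ 1 (mod 2).
  s_2 = 1 + 0 + 1 + 0 + 0 + 1 + 0 + 0 = 3 ≡ 1 (mod 2).
  s_3 = 0 + 1 + 1 + 0 + 1 + 0 + 0 + 0 = 3 ≡ 1 (mod 2).
  s_4 = 0 + 1 + 0 + 0 + 1 + 0 + 1 + 0 = 3 ≡ 1 (mod 2).
s = (1, 1, 1, 1)^T — this equals column 15 of H (binary 1111), so error is at position 15.
Correct: flip bit 15 of r = 001101001100100 to get c = 001101001100101.


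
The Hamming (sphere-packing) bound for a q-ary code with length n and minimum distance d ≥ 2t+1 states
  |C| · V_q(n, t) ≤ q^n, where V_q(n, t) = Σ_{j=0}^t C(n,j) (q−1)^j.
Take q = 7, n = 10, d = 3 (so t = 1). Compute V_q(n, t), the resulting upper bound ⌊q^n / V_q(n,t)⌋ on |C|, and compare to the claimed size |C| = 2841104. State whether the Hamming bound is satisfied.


V_q(n, t) = 61, q^n = 282475249, Hamming bound = 4630741, |C| = 2841104 ≤ bound (satisfied).

Step 1: Compute V_q(n, t) = Σ_{j=0}^1 C(n, j) (q−1)^j.
  j = 0: C(10,0)·(6)^0 = 1·1 = 1.
  j = 1: C(10,1)·(6)^1 = 10·6 = 60.
  V_q(n, t) = 1 + 60 = 61.
Step 2: q^n = 7^10 = 282475249.
Step 3: Hamming bound ⌊q^n / V_q(n,t)⌋ = ⌊282475249/61⌋ = 4630741.
Step 4: Compare |C| = 2841104 to 4630741: satisfied.
The claimed |C| lies below the Hamming bound.


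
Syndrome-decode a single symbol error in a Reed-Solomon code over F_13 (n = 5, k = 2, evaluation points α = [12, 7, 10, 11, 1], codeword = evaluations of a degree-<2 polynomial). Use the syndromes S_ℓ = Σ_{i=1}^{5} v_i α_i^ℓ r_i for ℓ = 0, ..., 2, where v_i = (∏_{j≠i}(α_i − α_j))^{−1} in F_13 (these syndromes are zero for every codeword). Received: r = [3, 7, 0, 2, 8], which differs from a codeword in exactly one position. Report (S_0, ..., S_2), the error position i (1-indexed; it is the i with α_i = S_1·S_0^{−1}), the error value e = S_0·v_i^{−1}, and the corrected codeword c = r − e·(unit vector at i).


S = (2, 11, 2), error at position 1, error magnitude e = 12, c = [4, 7, 0, 2, 8].

Step 1: column multipliers v_i = (∏_{j≠i}(α_i − α_j))^{−1} mod 13.
  i = 1 (α = 12): (12−7)(12−10)(12−11)(12−1) = 5·2·1·11 = 110 ≡ 6, so v_1 = 6^{−1} = 11 (mod 13).
  i = 2 (α = 7): (7−12)(7−10)(7−11)(7−1) = (−5)·(−3)·(−4)·6 = −360 ≡ 4, so v_2 = 4^{−1} = 10 (mod 13).
  i = 3 (α = 10): (10−12)(10−7)(10−11)(10−1) = (−2)·3·(−1)·9 = 54 ≡ 2, so v_3 = 2^{−1} = 7 (mod 13).
  i = 4 (α = 11): (11−12)(11−7)(11−10)(11−1) = (−1)·4·1·10 = −40 ≡ 12, so v_4 = 12^{−1} = 12 (mod 13).
  i = 5 (α = 1): (1−12)(1−7)(1−10)(1−11) = (−11)·(−6)·(−9)·(−10) = 5940 ≡ 12, so v_5 = 12^{−1} = 12 (mod 13).
  v = [11, 10, 7, 12, 12].
Step 2: syndromes of r = [3, 7, 0, 2, 8] (all sums mod 13).
  S_0 = Σ v_i r_i = 11·3 + 10·7 + 7·0 + 12·2 + 12·8 = 223 ≡ 2.
  S_1 = Σ v_i α_i r_i = 11·12·3 + 10·7·7 + 7·10·0 + 12·11·2 + 12·1·8 = 1246 ≡ 11.
  α_i^2 mod 13 = [1, 10, 9, 4, 1].
  S_2 = Σ v_i α_i^2 r_i = 11·1·3 + 10·10·7 + 7·9·0 + 12·4·2 + 12·1·8 = 925 ≡ 2.
  S = (2, 11, 2) ≠ 0, so r is not a codeword (an error is present).
Step 3: locate the error. For a single error e at position i, S_ℓ = v_i·e·α_i^ℓ, so α_err = S_1/S_0.
  S_0^{−1} = 2^{−1} = 7 (mod 13), so α_err = 11·7 = 77 ≡ 12 = α_1. Error position i = 1.
  Consistency check: S_2/S_1 = 2·6 = 12 ≡ 12 = α_err ✓ (single-error assumption holds).
Step 4: error magnitude e = S_0/v_1 = S_0·∏_{j≠1}(α_1 − α_j) = 2·6 = 12 ≡ 12 (mod 13).
Step 5: correct position 1: c_1 = r_1 − e = 3 − 12 ≡ 4 (mod 13). Hence c = [4, 7, 0, 2, 8].
  Check: interpolating c through the α_i gives m(x) = 6 + 2·x (degree < 2) with m(α_i) = c_i for every i, so c is indeed a codeword.


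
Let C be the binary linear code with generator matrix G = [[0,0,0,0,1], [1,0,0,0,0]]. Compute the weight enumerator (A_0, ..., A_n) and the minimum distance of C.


Weight distribution: A_0 = 1, A_1 = 2, A_2 = 1. Minimum distance d = 1.

Enumerate all 2^2 = 4 messages m ∈ F_2^2.
For each, compute codeword c = mG in F_2^5, then tally its weight.
  m = 00 → c = 00000, weight = 0.
  m = 10 → c = 00001, weight = 1.
  m = 01 → c = 10000, weight = 1.
  m = 11 → c = 10001, weight = 2.
Tally weights:
  weight 0: 1 codewords.
  weight 1: 2 codewords.
  weight 2: 1 codewords.
Minimum distance d = smallest w > 0 with A_w > 0 = 1.
Sanity: Σ A_w = 4 = 2^2 = 4 ✓.


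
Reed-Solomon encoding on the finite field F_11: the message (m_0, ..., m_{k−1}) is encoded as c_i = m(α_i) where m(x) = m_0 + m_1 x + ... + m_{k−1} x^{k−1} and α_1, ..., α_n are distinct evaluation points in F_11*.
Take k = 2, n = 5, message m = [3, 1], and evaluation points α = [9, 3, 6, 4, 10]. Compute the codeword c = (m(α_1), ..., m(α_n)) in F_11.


c = [1, 6, 9, 7, 2]

Message polynomial: m(x) = 3 + 1·x (mod 11).
For each evaluation point α_i, compute m(α_i) mod 11:
  α_1 = 9: Horner steps 1 → 1, so m(9) = 1.
  α_2 = 3: Horner steps 1 → 6, so m(3) = 6.
  α_3 = 6: Horner steps 1 → 9, so m(6) = 9.
  α_4 = 4: Horner steps 1 → 7, so m(4) = 7.
  α_5 = 10: Horner steps 1 → 2, so m(10) = 2.
Codeword c = [1, 6, 9, 7, 2] ∈ F_11^5.


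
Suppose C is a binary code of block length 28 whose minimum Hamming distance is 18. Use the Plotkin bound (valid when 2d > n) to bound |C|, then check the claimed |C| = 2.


Plotkin bound M ≤ 4; given |C| = 2 ≤ bound (satisfied).

Check applicability: 2d = 36, n = 28.
2d − n = 8 > 0, so Plotkin applies.
Compute d/(2d−n) = 18/8 ≈ 2.2500.
⌊d/(2d−n)⌋ = 2.
Plotkin bound: M ≤ 2·2 = 4.
Given |C| = 2, check: satisfied.
This |C| is below the Plotkin bound.


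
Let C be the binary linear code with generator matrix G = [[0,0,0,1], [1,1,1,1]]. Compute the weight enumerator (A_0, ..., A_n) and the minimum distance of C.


Weight distribution: A_0 = 1, A_1 = 1, A_3 = 1, A_4 = 1. Minimum distance d = 1.

Enumerate all 2^2 = 4 messages m ∈ F_2^2.
For each, compute codeword c = mG in F_2^4, then tally its weight.
  m = 00 → c = 0000, weight = 0.
  m = 10 → c = 0001, weight = 1.
  m = 01 → c = 1111, weight = 4.
  m = 11 → c = 1110, weight = 3.
Tally weights:
  weight 0: 1 codewords.
  weight 1: 1 codewords.
  weight 3: 1 codewords.
  weight 4: 1 codewords.
Minimum distance d = smallest w > 0 with A_w > 0 = 1.
Sanity: Σ A_w = 4 = 2^2 = 4 ✓.


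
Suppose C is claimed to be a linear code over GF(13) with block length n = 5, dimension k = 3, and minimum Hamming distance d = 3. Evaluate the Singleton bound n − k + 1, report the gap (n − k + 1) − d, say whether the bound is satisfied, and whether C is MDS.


Singleton RHS = n − k + 1 = 3, slack = 0, bound satisfied, MDS.

Singleton bound: d ≤ n − k + 1.
Here n = 5, k = 3, so n − k + 1 = 3.
Given d = 3, check d ≤ 3: YES.
Slack = (n − k + 1) − d = 0.
The code is MDS (slack = 0).
Description: the claimed parameters are [5, 3, 3]_13; such a code would be MDS (meets Singleton bound).


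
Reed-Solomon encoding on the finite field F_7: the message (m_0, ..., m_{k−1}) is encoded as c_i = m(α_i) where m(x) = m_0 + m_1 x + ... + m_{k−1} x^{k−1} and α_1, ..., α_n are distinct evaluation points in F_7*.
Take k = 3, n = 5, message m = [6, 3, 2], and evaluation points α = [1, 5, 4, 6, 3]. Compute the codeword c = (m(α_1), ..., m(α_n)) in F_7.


c = [4, 1, 1, 5, 5]

Message polynomial: m(x) = 6 + 3·x + 2·x^2 (mod 7).
For each evaluation point α_i, compute m(α_i) mod 7:
  α_1 = 1: Horner steps 2 → 5 → 4, so m(1) = 4.
  α_2 = 5: Horner steps 2 → 6 → 1, so m(5) = 1.
  α_3 = 4: Horner steps 2 → 4 → 1, so m(4) = 1.
  α_4 = 6: Horner steps 2 → 1 → 5, so m(6) = 5.
  α_5 = 3: Horner steps 2 → 2 → 5, so m(3) = 5.
Codeword c = [4, 1, 1, 5, 5] ∈ F_7^5.


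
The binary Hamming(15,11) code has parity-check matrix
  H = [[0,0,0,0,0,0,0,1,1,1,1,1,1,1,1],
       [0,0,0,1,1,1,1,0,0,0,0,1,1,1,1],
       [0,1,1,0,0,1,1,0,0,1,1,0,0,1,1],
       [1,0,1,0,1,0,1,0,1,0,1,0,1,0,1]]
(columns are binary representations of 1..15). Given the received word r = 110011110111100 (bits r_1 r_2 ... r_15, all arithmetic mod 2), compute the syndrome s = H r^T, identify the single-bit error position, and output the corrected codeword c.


s = (1, 1, 1, 1)^T, error position = 15, corrected codeword c = 110011110111101

Compute s = H r^T mod 2 one row at a time:
  s_1 = 1 + 0 + 1 + 1 + 1 + 1 + 0 + 0 = 5 ≡ 1 (mod 2).
  s_2 = 0 + 1 + 1 + 1 + 1 + 1 + 0 + 0 = 5 ≡ 1 (mod 2).
  s_3 = 1 + 0 + 1 + 1 + 1 + 1 + 0 + 0 = 5 ≡ 1 (mod 2).
  s_4 = 1 + 0 + 1 + 1 + 0 + 1 + 1 + 0 = 5 ≡ 1 (mod 2).
s = (1, 1, 1, 1)^T — this equals column 15 of H (binary 1111), so error is at position 15.
Correct: flip bit 15 of r = 110011110111100 to get c = 110011110111101.


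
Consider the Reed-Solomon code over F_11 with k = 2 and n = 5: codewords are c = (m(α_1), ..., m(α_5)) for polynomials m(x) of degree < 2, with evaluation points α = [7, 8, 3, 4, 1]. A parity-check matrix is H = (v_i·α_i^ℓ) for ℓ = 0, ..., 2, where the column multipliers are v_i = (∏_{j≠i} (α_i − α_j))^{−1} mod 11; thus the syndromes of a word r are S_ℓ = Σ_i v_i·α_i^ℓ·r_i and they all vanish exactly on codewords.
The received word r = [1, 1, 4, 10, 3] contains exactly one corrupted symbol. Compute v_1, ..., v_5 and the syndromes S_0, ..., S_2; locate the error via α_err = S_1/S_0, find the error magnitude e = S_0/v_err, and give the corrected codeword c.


S = (10, 4, 6), error at position 1, error magnitude e = 6, c = [6, 1, 4, 10, 3].

Step 1: column multipliers v_i = (∏_{j≠i}(α_i − α_j))^{−1} mod 11.
  i = 1 (α = 7): (7−8)(7−3)(7−4)(7−1) = (−1)·4·3·6 = −72 ≡ 5, so v_1 = 5^{−1} = 9 (mod 11).
  i = 2 (α = 8): (8−7)(8−3)(8−4)(8−1) = 1·5·4·7 = 140 ≡ 8, so v_2 = 8^{−1} = 7 (mod 11).
  i = 3 (α = 3): (3−7)(3−8)(3−4)(3−1) = (−4)·(−5)·(−1)·2 = −40 ≡ 4, so v_3 = 4^{−1} = 3 (mod 11).
  i = 4 (α = 4): (4−7)(4−8)(4−3)(4−1) = (−3)·(−4)·1·3 = 36 ≡ 3, so v_4 = 3^{−1} = 4 (mod 11).
  i = 5 (α = 1): (1−7)(1−8)(1−3)(1−4) = (−6)·(−7)·(−2)·(−3) = 252 ≡ 10, so v_5 = 10^{−1} = 10 (mod 11).
  v = [9, 7, 3, 4, 10].
Step 2: syndromes of r = [1, 1, 4, 10, 3] (all sums mod 11).
  S_0 = Σ v_i r_i = 9·1 + 7·1 + 3·4 + 4·10 + 10·3 = 98 ≡ 10.
  S_1 = Σ v_i α_i r_i = 9·7·1 + 7·8·1 + 3·3·4 + 4·4·10 + 10·1·3 = 345 ≡ 4.
  α_i^2 mod 11 = [5, 9, 9, 5, 1].
  S_2 = Σ v_i α_i^2 r_i = 9·5·1 + 7·9·1 + 3·9·4 + 4·5·10 + 10·1·3 = 446 ≡ 6.
  S = (10, 4, 6) ≠ 0, so r is not a codeword (an error is present).
Step 3: locate the error. For a single error e at position i, S_ℓ = v_i·e·α_i^ℓ, so α_err = S_1/S_0.
  S_0^{−1} = 10^{−1} = 10 (mod 11), so α_err = 4·10 = 40 ≡ 7 = α_1. Error position i = 1.
  Consistency check: S_2/S_1 = 6·3 = 18 ≡ 7 = α_err ✓ (single-error assumption holds).
Step 4: error magnitude e = S_0/v_1 = S_0·∏_{j≠1}(α_1 − α_j) = 10·5 = 50 ≡ 6 (mod 11).
Step 5: correct position 1: c_1 = r_1 − e = 1 − 6 ≡ 6 (mod 11). Hence c = [6, 1, 4, 10, 3].
  Check: interpolating c through the α_i gives m(x) = 8 + 6·x (degree < 2) with m(α_i) = c_i for every i, so c is indeed a codeword.
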